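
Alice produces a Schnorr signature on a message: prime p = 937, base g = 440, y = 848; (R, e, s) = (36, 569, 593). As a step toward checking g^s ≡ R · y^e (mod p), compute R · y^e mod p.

171

848^2 = 719104 ≡ 425
848^4 ≡ 425^2 = 180625 ≡ 721
848^8 ≡ 721^2 = 519841 ≡ 743
848^16 ≡ 743^2 = 552049 ≡ 156
848^32 ≡ 156^2 = 24336 ≡ 911
848^64 ≡ 911^2 = 829921 ≡ 676
848^128 ≡ 676^2 = 456976 ≡ 657
848^256 ≡ 657^2 = 431649 ≡ 629
848^512 ≡ 629^2 = 395641 ≡ 227
569 = 512 + 32 + 16 + 8 + 1, so 848^569 ≡ 227·911·156·743·848 ≡ 239 (mod 937)
R · y^e ≡ 36·239 = 8604 ≡ 171 (mod 937)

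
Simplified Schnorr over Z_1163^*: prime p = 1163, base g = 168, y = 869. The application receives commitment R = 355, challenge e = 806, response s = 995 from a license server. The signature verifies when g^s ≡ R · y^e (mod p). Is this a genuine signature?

g^s mod p:
Squares mod 1163: 168^1≡168, 168^2≡312, 168^4≡815, 168^8≡152, 168^16≡1007, 168^32≡1076, 168^64≡591, 168^128≡381, 168^256≡949, 168^512≡439
995 = 512 + 256 + 128 + 64 + 32 + 2 + 1, so 168^995 ≡ 439·949·381·591·1076·312·168 ≡ 795 (mod 1163)
R · y^e mod p:
Squares mod 1163: 869^1≡869, 869^2≡374, 869^4≡316, 869^8≡1001, 869^16≡658, 869^32≡328, 869^64≡588, 869^128≡333, 869^256≡404, 869^512≡396
806 = 512 + 256 + 32 + 4 + 2, so 869^806 ≡ 396·404·328·316·374 ≡ 35 (mod 1163)
355·35 = 12425 ≡ 795 (mod 1163)
795 ≡ 795 (mod 1163); signature holds.

genuine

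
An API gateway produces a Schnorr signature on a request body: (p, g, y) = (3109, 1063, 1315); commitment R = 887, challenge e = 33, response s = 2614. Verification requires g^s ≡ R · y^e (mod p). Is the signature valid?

valid

g^s mod p:
1063^2 = 1129969 ≡ 1402
1063^4 ≡ 1402^2 = 1965604 ≡ 716
1063^8 ≡ 716^2 = 512656 ≡ 2780
1063^16 ≡ 2780^2 = 7728400 ≡ 2535
1063^32 ≡ 2535^2 = 6426225 ≡ 3031
1063^64 ≡ 3031^2 = 9186961 ≡ 2975
1063^128 ≡ 2975^2 = 8850625 ≡ 2411
1063^256 ≡ 2411^2 = 5812921 ≡ 2200
1063^512 ≡ 2200^2 = 4840000 ≡ 2396
1063^1024 ≡ 2396^2 = 5740816 ≡ 1602
1063^2048 ≡ 1602^2 = 2566404 ≡ 1479
2614 = 2048 + 512 + 32 + 16 + 4 + 2, so 1063^2614 ≡ 1479·2396·3031·2535·716·1402 ≡ 2306 (mod 3109)
R · y^e mod p:
1315^2 = 1729225 ≡ 621
1315^4 ≡ 621^2 = 385641 ≡ 125
1315^8 ≡ 125^2 = 15625 ≡ 80
1315^16 ≡ 80^2 = 6400 ≡ 182
1315^32 ≡ 182^2 = 33124 ≡ 2034
33 = 32 + 1, so 1315^33 ≡ 2034·1315 ≡ 970 (mod 3109)
887·970 = 860390 ≡ 2306 (mod 3109)
2306 ≡ 2306 (mod 3109); signature holds.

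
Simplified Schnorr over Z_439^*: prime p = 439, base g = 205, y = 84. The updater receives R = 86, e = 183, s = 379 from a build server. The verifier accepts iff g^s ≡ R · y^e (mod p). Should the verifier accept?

reject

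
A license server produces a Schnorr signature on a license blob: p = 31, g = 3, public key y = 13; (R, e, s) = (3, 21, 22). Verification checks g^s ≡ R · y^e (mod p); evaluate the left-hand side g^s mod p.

3^2 = 9
3^4 ≡ 9^2 = 81 ≡ 19
3^8 ≡ 19^2 = 361 ≡ 20
3^16 ≡ 20^2 = 400 ≡ 28
22 = 16 + 4 + 2, so 3^22 ≡ 28·19·9 ≡ 14 (mod 31)

14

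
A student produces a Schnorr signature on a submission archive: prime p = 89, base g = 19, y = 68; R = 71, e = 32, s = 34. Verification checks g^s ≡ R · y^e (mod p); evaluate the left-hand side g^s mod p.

Squares mod 89: 19^1≡19, 19^2≡5, 19^4≡25, 19^8≡2, 19^16≡4, 19^32≡16
34 = 32 + 2, so 19^34 ≡ 16·5 ≡ 80 (mod 89)

80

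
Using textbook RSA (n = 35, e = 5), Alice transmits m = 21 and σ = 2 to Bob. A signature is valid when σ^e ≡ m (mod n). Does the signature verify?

σ^5 mod 35 = 32
32 ≠ 21, so verification fails.

does not verify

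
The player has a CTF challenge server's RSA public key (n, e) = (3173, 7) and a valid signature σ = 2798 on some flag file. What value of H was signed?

2543

σ^2 ≡ 2798^2 = 7828804 ≡ 1013
σ^4 ≡ 1013^2 = 1026169 ≡ 1290
7 = 4 + 2 + 1, so σ^7 ≡ 1290·1013·2798 ≡ 2543 (mod 3173)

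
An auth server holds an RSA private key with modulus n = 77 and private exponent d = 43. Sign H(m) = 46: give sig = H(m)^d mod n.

(H(m))^2 ≡ 46^2 = 2116 ≡ 37
(H(m))^4 ≡ 37^2 = 1369 ≡ 60
(H(m))^8 ≡ 60^2 = 3600 ≡ 58
(H(m))^16 ≡ 58^2 = 3364 ≡ 53
(H(m))^32 ≡ 53^2 = 2809 ≡ 37
43 = 32 + 8 + 2 + 1, so (H(m))^43 ≡ 37·58·37·46 ≡ 74 (mod 77)

74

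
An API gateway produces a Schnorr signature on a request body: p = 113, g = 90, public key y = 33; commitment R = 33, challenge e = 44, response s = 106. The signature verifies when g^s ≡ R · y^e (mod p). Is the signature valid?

invalid

g^s mod p:
90^2 = 8100 ≡ 77
90^4 ≡ 77^2 = 5929 ≡ 53
90^8 ≡ 53^2 = 2809 ≡ 97
90^16 ≡ 97^2 = 9409 ≡ 30
90^32 ≡ 30^2 = 900 ≡ 109
90^64 ≡ 109^2 = 11881 ≡ 16
106 = 64 + 32 + 8 + 2, so 90^106 ≡ 16·109·97·77 ≡ 87 (mod 113)
R · y^e mod p:
33^2 = 1089 ≡ 72
33^4 ≡ 72^2 = 5184 ≡ 99
33^8 ≡ 99^2 = 9801 ≡ 83
33^16 ≡ 83^2 = 6889 ≡ 109
33^32 ≡ 109^2 = 11881 ≡ 16
44 = 32 + 8 + 4, so 33^44 ≡ 16·83·99 ≡ 53 (mod 113)
33·53 = 1749 ≡ 54 (mod 113)
87 ≠ 54; the check fails.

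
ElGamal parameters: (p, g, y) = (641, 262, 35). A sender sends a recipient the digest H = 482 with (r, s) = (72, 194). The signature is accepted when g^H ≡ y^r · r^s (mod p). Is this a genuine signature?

forged

Left side g^H mod p:
262^482 mod 641 = 57
Right side y^r · r^s mod p:
35^72 mod 641 = 493
72^194 mod 641 = 151
493·151 = 74443 ≡ 87 (mod 641)
57 ≠ 87, so verification fails.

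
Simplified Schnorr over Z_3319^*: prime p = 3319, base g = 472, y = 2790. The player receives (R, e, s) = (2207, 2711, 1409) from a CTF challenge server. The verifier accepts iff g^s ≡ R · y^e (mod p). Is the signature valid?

g^s mod p:
Squares mod 3319: 472^1≡472, 472^2≡411, 472^4≡2971, 472^8≡1620, 472^16≡2390, 472^32≡101, 472^64≡244, 472^128≡3113, 472^256≡2608, 472^512≡1033, 472^1024≡1690
1409 = 1024 + 256 + 128 + 1, so 472^1409 ≡ 1690·2608·3113·472 ≡ 345 (mod 3319)
R · y^e mod p:
Squares mod 3319: 2790^1≡2790, 2790^2≡1045, 2790^4≡74, 2790^8≡2157, 2790^16≡2730, 2790^32≡1745, 2790^64≡1502, 2790^128≡2403, 2790^256≡2668, 2790^512≡2288, 2790^1024≡881, 2790^2048≡2834
2711 = 2048 + 512 + 128 + 16 + 4 + 2 + 1, so 2790^2711 ≡ 2834·2288·2403·2730·74·1045·2790 ≡ 1875 (mod 3319)
2207·1875 = 4138125 ≡ 2651 (mod 3319)
345 ≠ 2651; the check fails.

invalid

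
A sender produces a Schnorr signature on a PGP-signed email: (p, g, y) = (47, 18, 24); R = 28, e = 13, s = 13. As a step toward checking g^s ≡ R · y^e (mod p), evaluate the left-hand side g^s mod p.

2

18^13 mod 47 = 2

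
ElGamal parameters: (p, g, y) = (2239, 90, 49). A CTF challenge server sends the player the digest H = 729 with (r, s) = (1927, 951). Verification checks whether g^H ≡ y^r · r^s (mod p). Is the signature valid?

invalid

Left side g^H mod p:
90^2 = 8100 ≡ 1383
90^4 ≡ 1383^2 = 1912689 ≡ 583
90^8 ≡ 583^2 = 339889 ≡ 1800
90^16 ≡ 1800^2 = 3240000 ≡ 167
90^32 ≡ 167^2 = 27889 ≡ 1021
90^64 ≡ 1021^2 = 1042441 ≡ 1306
90^128 ≡ 1306^2 = 1705636 ≡ 1757
90^256 ≡ 1757^2 = 3087049 ≡ 1707
90^512 ≡ 1707^2 = 2913849 ≡ 910
729 = 512 + 128 + 64 + 16 + 8 + 1, so 90^729 ≡ 910·1757·1306·167·1800·90 ≡ 689 (mod 2239)
Right side y^r · r^s mod p:
49^2 = 2401 ≡ 162
49^4 ≡ 162^2 = 26244 ≡ 1615
49^8 ≡ 1615^2 = 2608225 ≡ 2029
49^16 ≡ 2029^2 = 4116841 ≡ 1559
49^32 ≡ 1559^2 = 2430481 ≡ 1166
49^64 ≡ 1166^2 = 1359556 ≡ 483
49^128 ≡ 483^2 = 233289 ≡ 433
49^256 ≡ 433^2 = 187489 ≡ 1652
49^512 ≡ 1652^2 = 2729104 ≡ 2002
49^1024 ≡ 2002^2 = 4008004 ≡ 194
1927 = 1024 + 512 + 256 + 128 + 4 + 2 + 1, so 49^1927 ≡ 194·2002·1652·433·1615·162·49 ≡ 542 (mod 2239)
1927^2 = 3713329 ≡ 1067
1927^4 ≡ 1067^2 = 1138489 ≡ 1077
1927^8 ≡ 1077^2 = 1159929 ≡ 127
1927^16 ≡ 127^2 = 16129 ≡ 456
1927^32 ≡ 456^2 = 207936 ≡ 1948
1927^64 ≡ 1948^2 = 3794704 ≡ 1838
1927^128 ≡ 1838^2 = 3378244 ≡ 1832
1927^256 ≡ 1832^2 = 3356224 ≡ 2202
1927^512 ≡ 2202^2 = 4848804 ≡ 1369
951 = 512 + 256 + 128 + 32 + 16 + 4 + 2 + 1, so 1927^951 ≡ 1369·2202·1832·1948·456·1077·1067·1927 ≡ 1326 (mod 2239)
542·1326 = 718692 ≡ 2212 (mod 2239)
689 ≠ 2212, so verification fails.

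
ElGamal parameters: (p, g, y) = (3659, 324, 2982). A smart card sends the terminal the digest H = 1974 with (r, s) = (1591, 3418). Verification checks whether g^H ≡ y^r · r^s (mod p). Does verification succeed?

Left side g^H mod p:
324^2 = 104976 ≡ 2524
324^4 ≡ 2524^2 = 6370576 ≡ 257
324^8 ≡ 257^2 = 66049 ≡ 187
324^16 ≡ 187^2 = 34969 ≡ 2038
324^32 ≡ 2038^2 = 4153444 ≡ 479
324^64 ≡ 479^2 = 229441 ≡ 2583
324^128 ≡ 2583^2 = 6671889 ≡ 1532
324^256 ≡ 1532^2 = 2347024 ≡ 1605
324^512 ≡ 1605^2 = 2576025 ≡ 89
324^1024 ≡ 89^2 = 7921 ≡ 603
1974 = 1024 + 512 + 256 + 128 + 32 + 16 + 4 + 2, so 324^1974 ≡ 603·89·1605·1532·479·2038·257·2524 ≡ 1572 (mod 3659)
Right side y^r · r^s mod p:
2982^2 = 8892324 ≡ 954
2982^4 ≡ 954^2 = 910116 ≡ 2684
2982^8 ≡ 2684^2 = 7203856 ≡ 2944
2982^16 ≡ 2944^2 = 8667136 ≡ 2624
2982^32 ≡ 2624^2 = 6885376 ≡ 2797
2982^64 ≡ 2797^2 = 7823209 ≡ 267
2982^128 ≡ 267^2 = 71289 ≡ 1768
2982^256 ≡ 1768^2 = 3125824 ≡ 1038
2982^512 ≡ 1038^2 = 1077444 ≡ 1698
2982^1024 ≡ 1698^2 = 2883204 ≡ 3571
1591 = 1024 + 512 + 32 + 16 + 4 + 2 + 1, so 2982^1591 ≡ 3571·1698·2797·2624·2684·954·2982 ≡ 2179 (mod 3659)
1591^2 = 2531281 ≡ 2912
1591^4 ≡ 2912^2 = 8479744 ≡ 1841
1591^8 ≡ 1841^2 = 3389281 ≡ 1047
1591^16 ≡ 1047^2 = 1096209 ≡ 2168
1591^32 ≡ 2168^2 = 4700224 ≡ 2068
1591^64 ≡ 2068^2 = 4276624 ≡ 2912
1591^128 ≡ 2912^2 = 8479744 ≡ 1841
1591^256 ≡ 1841^2 = 3389281 ≡ 1047
1591^512 ≡ 1047^2 = 1096209 ≡ 2168
1591^1024 ≡ 2168^2 = 4700224 ≡ 2068
1591^2048 ≡ 2068^2 = 4276624 ≡ 2912
3418 = 2048 + 1024 + 256 + 64 + 16 + 8 + 2, so 1591^3418 ≡ 2912·2068·1047·2912·2168·1047·2912 ≡ 1047 (mod 3659)
2179·1047 = 2281413 ≡ 1856 (mod 3659)
1572 ≠ 1856, so verification fails.

fails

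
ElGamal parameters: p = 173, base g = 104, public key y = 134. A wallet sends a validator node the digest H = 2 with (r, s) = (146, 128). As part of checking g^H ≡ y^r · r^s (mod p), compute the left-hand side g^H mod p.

Squares mod 173: 104^1≡104, 104^2≡90
104^2 ≡ 90 (mod 173)

90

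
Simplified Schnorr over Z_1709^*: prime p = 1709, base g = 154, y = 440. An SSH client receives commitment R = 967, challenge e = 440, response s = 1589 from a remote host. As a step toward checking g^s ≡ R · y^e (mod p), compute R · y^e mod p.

209

440^2 = 193600 ≡ 483
440^4 ≡ 483^2 = 233289 ≡ 865
440^8 ≡ 865^2 = 748225 ≡ 1392
440^16 ≡ 1392^2 = 1937664 ≡ 1367
440^32 ≡ 1367^2 = 1868689 ≡ 752
440^64 ≡ 752^2 = 565504 ≡ 1534
440^128 ≡ 1534^2 = 2353156 ≡ 1572
440^256 ≡ 1572^2 = 2471184 ≡ 1679
440 = 256 + 128 + 32 + 16 + 8, so 440^440 ≡ 1679·1572·752·1367·1392 ≡ 1126 (mod 1709)
R · y^e ≡ 967·1126 = 1088842 ≡ 209 (mod 1709)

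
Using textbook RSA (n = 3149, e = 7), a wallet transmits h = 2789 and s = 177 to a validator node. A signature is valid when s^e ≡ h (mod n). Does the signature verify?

Squares mod 3149: s^1≡177, s^2≡2988, s^4≡729
7 = 4 + 2 + 1, so s^7 ≡ 729·2988·177 ≡ 2789 (mod 3149)
Since 2789 equals the digest 2789, verification succeeds.

verifies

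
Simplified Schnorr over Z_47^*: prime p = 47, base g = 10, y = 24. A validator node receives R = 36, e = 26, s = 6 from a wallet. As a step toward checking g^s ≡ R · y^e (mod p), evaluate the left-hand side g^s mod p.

10^6 mod 47 = 28

28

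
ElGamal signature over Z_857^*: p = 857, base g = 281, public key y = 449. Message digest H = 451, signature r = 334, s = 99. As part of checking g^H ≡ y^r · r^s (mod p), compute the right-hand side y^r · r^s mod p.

Squares mod 857: 449^1≡449, 449^2≡206, 449^4≡443, 449^8≡853, 449^16≡16, 449^32≡256, 449^64≡404, 449^128≡386, 449^256≡735
334 = 256 + 64 + 8 + 4 + 2, so 449^334 ≡ 735·404·853·443·206 ≡ 332 (mod 857)
Squares mod 857: 334^1≡334, 334^2≡146, 334^4≡748, 334^8≡740, 334^16≡834, 334^32≡529, 334^64≡459
99 = 64 + 32 + 2 + 1, so 334^99 ≡ 459·529·146·334 ≡ 196 (mod 857)
y^r · r^s ≡ 332·196 = 65072 ≡ 797 (mod 857)

797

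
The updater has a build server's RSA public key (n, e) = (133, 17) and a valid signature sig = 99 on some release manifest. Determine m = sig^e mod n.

43

sig^2 ≡ 99^2 = 9801 ≡ 92
sig^4 ≡ 92^2 = 8464 ≡ 85
sig^8 ≡ 85^2 = 7225 ≡ 43
sig^16 ≡ 43^2 = 1849 ≡ 120
17 = 16 + 1, so sig^17 ≡ 120·99 ≡ 43 (mod 133)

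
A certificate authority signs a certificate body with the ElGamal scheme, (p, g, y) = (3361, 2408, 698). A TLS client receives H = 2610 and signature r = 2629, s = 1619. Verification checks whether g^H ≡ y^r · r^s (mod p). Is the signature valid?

valid

Left side g^H mod p:
2408^2 = 5798464 ≡ 739
2408^4 ≡ 739^2 = 546121 ≡ 1639
2408^8 ≡ 1639^2 = 2686321 ≡ 882
2408^16 ≡ 882^2 = 777924 ≡ 1533
2408^32 ≡ 1533^2 = 2350089 ≡ 750
2408^64 ≡ 750^2 = 562500 ≡ 1213
2408^128 ≡ 1213^2 = 1471369 ≡ 2612
2408^256 ≡ 2612^2 = 6822544 ≡ 3075
2408^512 ≡ 3075^2 = 9455625 ≡ 1132
2408^1024 ≡ 1132^2 = 1281424 ≡ 883
2408^2048 ≡ 883^2 = 779689 ≡ 3298
2610 = 2048 + 512 + 32 + 16 + 2, so 2408^2610 ≡ 3298·1132·750·1533·739 ≡ 2864 (mod 3361)
Right side y^r · r^s mod p:
698^2 = 487204 ≡ 3220
698^4 ≡ 3220^2 = 10368400 ≡ 3076
698^8 ≡ 3076^2 = 9461776 ≡ 561
698^16 ≡ 561^2 = 314721 ≡ 2148
698^32 ≡ 2148^2 = 4613904 ≡ 2612
698^64 ≡ 2612^2 = 6822544 ≡ 3075
698^128 ≡ 3075^2 = 9455625 ≡ 1132
698^256 ≡ 1132^2 = 1281424 ≡ 883
698^512 ≡ 883^2 = 779689 ≡ 3298
698^1024 ≡ 3298^2 = 10876804 ≡ 608
698^2048 ≡ 608^2 = 369664 ≡ 3315
2629 = 2048 + 512 + 64 + 4 + 1, so 698^2629 ≡ 3315·3298·3075·3076·698 ≡ 2063 (mod 3361)
2629^2 = 6911641 ≡ 1425
2629^4 ≡ 1425^2 = 2030625 ≡ 581
2629^8 ≡ 581^2 = 337561 ≡ 1461
2629^16 ≡ 1461^2 = 2134521 ≡ 286
2629^32 ≡ 286^2 = 81796 ≡ 1132
2629^64 ≡ 1132^2 = 1281424 ≡ 883
2629^128 ≡ 883^2 = 779689 ≡ 3298
2629^256 ≡ 3298^2 = 10876804 ≡ 608
2629^512 ≡ 608^2 = 369664 ≡ 3315
2629^1024 ≡ 3315^2 = 10989225 ≡ 2116
1619 = 1024 + 512 + 64 + 16 + 2 + 1, so 2629^1619 ≡ 2116·3315·883·286·1425·2629 ≡ 873 (mod 3361)
2063·873 = 1800999 ≡ 2864 (mod 3361)
2864 ≡ 2864 (mod 3361), so the signature is genuine.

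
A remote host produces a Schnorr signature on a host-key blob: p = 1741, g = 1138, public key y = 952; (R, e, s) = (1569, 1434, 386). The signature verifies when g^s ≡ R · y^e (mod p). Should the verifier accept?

accept

g^s mod p:
Squares mod 1741: 1138^1≡1138, 1138^2≡1481, 1138^4≡1442, 1138^8≡610, 1138^16≡1267, 1138^32≡87, 1138^64≡605, 1138^128≡415, 1138^256≡1607
386 = 256 + 128 + 2, so 1138^386 ≡ 1607·415·1481 ≡ 1336 (mod 1741)
R · y^e mod p:
Squares mod 1741: 952^1≡952, 952^2≡984, 952^4≡260, 952^8≡1442, 952^16≡610, 952^32≡1267, 952^64≡87, 952^128≡605, 952^256≡415, 952^512≡1607, 952^1024≡546
1434 = 1024 + 256 + 128 + 16 + 8 + 2, so 952^1434 ≡ 546·415·605·610·1442·984 ≡ 802 (mod 1741)
1569·802 = 1258338 ≡ 1336 (mod 1741)
1336 ≡ 1336 (mod 1741); signature holds.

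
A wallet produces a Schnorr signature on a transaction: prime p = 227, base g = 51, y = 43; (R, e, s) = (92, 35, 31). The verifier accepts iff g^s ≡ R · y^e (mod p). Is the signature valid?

invalid

g^s mod p:
51^31 mod 227 = 42
R · y^e mod p:
43^35 mod 227 = 192
92·192 = 17664 ≡ 185 (mod 227)
42 ≠ 185; the check fails.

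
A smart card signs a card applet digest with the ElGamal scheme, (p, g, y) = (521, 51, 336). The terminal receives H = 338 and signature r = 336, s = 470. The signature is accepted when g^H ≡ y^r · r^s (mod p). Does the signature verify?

verifies

Left side g^H mod p:
51^2 = 2601 ≡ 517
51^4 ≡ 517^2 = 267289 ≡ 16
51^8 ≡ 16^2 = 256
51^16 ≡ 256^2 = 65536 ≡ 411
51^32 ≡ 411^2 = 168921 ≡ 117
51^64 ≡ 117^2 = 13689 ≡ 143
51^128 ≡ 143^2 = 20449 ≡ 130
51^256 ≡ 130^2 = 16900 ≡ 228
338 = 256 + 64 + 16 + 2, so 51^338 ≡ 228·143·411·517 ≡ 25 (mod 521)
Right side y^r · r^s mod p:
336^2 = 112896 ≡ 360
336^4 ≡ 360^2 = 129600 ≡ 392
336^8 ≡ 392^2 = 153664 ≡ 490
336^16 ≡ 490^2 = 240100 ≡ 440
336^32 ≡ 440^2 = 193600 ≡ 309
336^64 ≡ 309^2 = 95481 ≡ 138
336^128 ≡ 138^2 = 19044 ≡ 288
336^256 ≡ 288^2 = 82944 ≡ 105
336 = 256 + 64 + 16, so 336^336 ≡ 105·138·440 ≡ 123 (mod 521)
336^2 = 112896 ≡ 360
336^4 ≡ 360^2 = 129600 ≡ 392
336^8 ≡ 392^2 = 153664 ≡ 490
336^16 ≡ 490^2 = 240100 ≡ 440
336^32 ≡ 440^2 = 193600 ≡ 309
336^64 ≡ 309^2 = 95481 ≡ 138
336^128 ≡ 138^2 = 19044 ≡ 288
336^256 ≡ 288^2 = 82944 ≡ 105
470 = 256 + 128 + 64 + 16 + 4 + 2, so 336^470 ≡ 105·288·138·440·392·360 ≡ 284 (mod 521)
123·284 = 34932 ≡ 25 (mod 521)
25 ≡ 25 (mod 521), so the signature is genuine.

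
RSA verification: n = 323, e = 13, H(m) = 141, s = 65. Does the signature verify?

verifies

Squares mod 323: s^1≡65, s^2≡26, s^4≡30, s^8≡254
13 = 8 + 4 + 1, so s^13 ≡ 254·30·65 ≡ 141 (mod 323)
141 = H(m), so the signature checks out.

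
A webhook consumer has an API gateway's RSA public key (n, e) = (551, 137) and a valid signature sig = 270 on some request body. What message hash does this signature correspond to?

225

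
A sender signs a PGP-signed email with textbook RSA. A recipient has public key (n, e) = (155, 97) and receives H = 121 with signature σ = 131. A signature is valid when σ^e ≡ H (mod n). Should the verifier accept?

σ^97 mod 155 = 121
σ^97 mod 155 = 121 matches H.

accept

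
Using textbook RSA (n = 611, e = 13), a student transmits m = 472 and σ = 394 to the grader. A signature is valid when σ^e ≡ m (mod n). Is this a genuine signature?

genuine

Squares mod 611: σ^1≡394, σ^2≡42, σ^4≡542, σ^8≡484
13 = 8 + 4 + 1, so σ^13 ≡ 484·542·394 ≡ 472 (mod 611)
472 = m, so the signature checks out.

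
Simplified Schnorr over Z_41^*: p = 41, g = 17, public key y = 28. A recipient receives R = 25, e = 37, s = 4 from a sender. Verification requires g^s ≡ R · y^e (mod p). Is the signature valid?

invalid

g^s mod p:
17^4 mod 41 = 4
R · y^e mod p:
28^37 mod 41 = 29
25·29 = 725 ≡ 28 (mod 41)
4 ≠ 28; the check fails.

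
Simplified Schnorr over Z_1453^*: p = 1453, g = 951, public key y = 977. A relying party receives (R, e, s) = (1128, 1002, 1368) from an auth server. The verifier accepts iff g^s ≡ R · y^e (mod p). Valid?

g^s mod p:
Squares mod 1453: 951^1≡951, 951^2≡635, 951^4≡744, 951^8≡1396, 951^16≡343, 951^32≡1409, 951^64≡483, 951^128≡809, 951^256≡631, 951^512≡39, 951^1024≡68
1368 = 1024 + 256 + 64 + 16 + 8, so 951^1368 ≡ 68·631·483·343·1396 ≡ 532 (mod 1453)
R · y^e mod p:
Squares mod 1453: 977^1≡977, 977^2≡1361, 977^4≡1199, 977^8≡584, 977^16≡1054, 977^32≡824, 977^64≡425, 977^128≡453, 977^256≡336, 977^512≡1015
1002 = 512 + 256 + 128 + 64 + 32 + 8 + 2, so 977^1002 ≡ 1015·336·453·425·824·584·1361 ≡ 1201 (mod 1453)
1128·1201 = 1354728 ≡ 532 (mod 1453)
532 ≡ 532 (mod 1453); signature holds.

yes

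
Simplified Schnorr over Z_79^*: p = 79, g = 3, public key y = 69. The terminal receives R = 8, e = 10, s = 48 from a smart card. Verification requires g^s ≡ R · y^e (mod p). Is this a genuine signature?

g^s mod p:
3^2 = 9
3^4 ≡ 9^2 = 81 ≡ 2
3^8 ≡ 2^2 = 4
3^16 ≡ 4^2 = 16
3^32 ≡ 16^2 = 256 ≡ 19
48 = 32 + 16, so 3^48 ≡ 19·16 ≡ 67 (mod 79)
R · y^e mod p:
69^2 = 4761 ≡ 21
69^4 ≡ 21^2 = 441 ≡ 46
69^8 ≡ 46^2 = 2116 ≡ 62
10 = 8 + 2, so 69^10 ≡ 62·21 ≡ 38 (mod 79)
8·38 = 304 ≡ 67 (mod 79)
67 ≡ 67 (mod 79); signature holds.

genuine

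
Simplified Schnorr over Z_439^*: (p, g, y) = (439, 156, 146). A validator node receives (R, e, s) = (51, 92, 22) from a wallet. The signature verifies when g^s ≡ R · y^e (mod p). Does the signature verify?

does not verify

g^s mod p:
Squares mod 439: 156^1≡156, 156^2≡191, 156^4≡44, 156^8≡180, 156^16≡353
22 = 16 + 4 + 2, so 156^22 ≡ 353·44·191 ≡ 289 (mod 439)
R · y^e mod p:
Squares mod 439: 146^1≡146, 146^2≡244, 146^4≡271, 146^8≡128, 146^16≡141, 146^32≡126, 146^64≡72
92 = 64 + 16 + 8 + 4, so 146^92 ≡ 72·141·128·271 ≡ 385 (mod 439)
51·385 = 19635 ≡ 319 (mod 439)
289 ≠ 319; the check fails.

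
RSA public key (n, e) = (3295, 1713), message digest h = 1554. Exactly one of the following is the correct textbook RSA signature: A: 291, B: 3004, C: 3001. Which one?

B

Candidate A: Squares mod 3295: 291^1≡291, 291^2≡2306, 291^4≡2801, 291^8≡206, 291^16≡2896, 291^32≡1041, 291^64≡2921, 291^128≡1486, 291^256≡546, 291^512≡1566, 291^1024≡876; 1713 = 1024 + 512 + 128 + 32 + 16 + 1, so 291^1713 ≡ 876·1566·1486·1041·2896·291 ≡ 1741 (mod 3295)
Candidate B: Squares mod 3295: 3004^1≡3004, 3004^2≡2306, 3004^4≡2801, 3004^8≡206, 3004^16≡2896, 3004^32≡1041, 3004^64≡2921, 3004^128≡1486, 3004^256≡546, 3004^512≡1566, 3004^1024≡876; 1713 = 1024 + 512 + 128 + 32 + 16 + 1, so 3004^1713 ≡ 876·1566·1486·1041·2896·3004 ≡ 1554 (mod 3295)
  → matches h = 1554
Candidate C: Squares mod 3295: 3001^1≡3001, 3001^2≡766, 3001^4≡246, 3001^8≡1206, 3001^16≡1341, 3001^32≡2506, 3001^64≡3061, 3001^128≡2036, 3001^256≡186, 3001^512≡1646, 3001^1024≡826; 1713 = 1024 + 512 + 128 + 32 + 16 + 1, so 3001^1713 ≡ 826·1646·2036·2506·1341·3001 ≡ 1746 (mod 3295)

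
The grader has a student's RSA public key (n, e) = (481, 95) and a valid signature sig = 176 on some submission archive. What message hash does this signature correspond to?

262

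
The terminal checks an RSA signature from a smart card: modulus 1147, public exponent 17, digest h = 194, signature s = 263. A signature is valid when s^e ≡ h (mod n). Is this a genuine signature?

s^2 ≡ 263^2 = 69169 ≡ 349
s^4 ≡ 349^2 = 121801 ≡ 219
s^8 ≡ 219^2 = 47961 ≡ 934
s^16 ≡ 934^2 = 872356 ≡ 636
17 = 16 + 1, so s^17 ≡ 636·263 ≡ 953 (mod 1147)
The recovered value 953 does not match the digest 194.

forged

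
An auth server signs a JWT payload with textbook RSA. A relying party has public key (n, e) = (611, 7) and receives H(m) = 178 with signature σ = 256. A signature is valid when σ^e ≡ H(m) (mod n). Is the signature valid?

σ^2 ≡ 256^2 = 65536 ≡ 159
σ^4 ≡ 159^2 = 25281 ≡ 230
7 = 4 + 2 + 1, so σ^7 ≡ 230·159·256 ≡ 178 (mod 611)
Since 178 equals the digest 178, verification succeeds.

valid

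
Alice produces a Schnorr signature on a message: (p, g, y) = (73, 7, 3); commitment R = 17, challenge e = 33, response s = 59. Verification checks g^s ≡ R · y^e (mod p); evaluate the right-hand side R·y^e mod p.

52

3^2 = 9
3^4 ≡ 9^2 = 81 ≡ 8
3^8 ≡ 8^2 = 64
3^16 ≡ 64^2 = 4096 ≡ 8
3^32 ≡ 8^2 = 64
33 = 32 + 1, so 3^33 ≡ 64·3 ≡ 46 (mod 73)
R · y^e ≡ 17·46 = 782 ≡ 52 (mod 73)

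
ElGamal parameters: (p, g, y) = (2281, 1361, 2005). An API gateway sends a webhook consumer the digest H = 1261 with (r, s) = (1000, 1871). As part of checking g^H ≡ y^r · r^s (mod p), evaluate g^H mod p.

599

1361^2 = 1852321 ≡ 149
1361^4 ≡ 149^2 = 22201 ≡ 1672
1361^8 ≡ 1672^2 = 2795584 ≡ 1359
1361^16 ≡ 1359^2 = 1846881 ≡ 1552
1361^32 ≡ 1552^2 = 2408704 ≡ 2249
1361^64 ≡ 2249^2 = 5058001 ≡ 1024
1361^128 ≡ 1024^2 = 1048576 ≡ 1597
1361^256 ≡ 1597^2 = 2550409 ≡ 251
1361^512 ≡ 251^2 = 63001 ≡ 1414
1361^1024 ≡ 1414^2 = 1999396 ≡ 1240
1261 = 1024 + 128 + 64 + 32 + 8 + 4 + 1, so 1361^1261 ≡ 1240·1597·1024·2249·1359·1672·1361 ≡ 599 (mod 2281)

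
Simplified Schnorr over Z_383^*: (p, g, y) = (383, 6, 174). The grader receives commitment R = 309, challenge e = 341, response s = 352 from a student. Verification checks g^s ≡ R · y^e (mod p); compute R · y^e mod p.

72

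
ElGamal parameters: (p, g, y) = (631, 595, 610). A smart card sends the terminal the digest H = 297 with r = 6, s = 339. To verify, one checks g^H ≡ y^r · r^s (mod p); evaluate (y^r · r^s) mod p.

526

610^2 = 372100 ≡ 441
610^4 ≡ 441^2 = 194481 ≡ 133
6 = 4 + 2, so 610^6 ≡ 133·441 ≡ 601 (mod 631)
6^2 = 36
6^4 ≡ 36^2 = 1296 ≡ 34
6^8 ≡ 34^2 = 1156 ≡ 525
6^16 ≡ 525^2 = 275625 ≡ 509
6^32 ≡ 509^2 = 259081 ≡ 371
6^64 ≡ 371^2 = 137641 ≡ 83
6^128 ≡ 83^2 = 6889 ≡ 579
6^256 ≡ 579^2 = 335241 ≡ 180
339 = 256 + 64 + 16 + 2 + 1, so 6^339 ≡ 180·83·509·36·6 ≡ 319 (mod 631)
y^r · r^s ≡ 601·319 = 191719 ≡ 526 (mod 631)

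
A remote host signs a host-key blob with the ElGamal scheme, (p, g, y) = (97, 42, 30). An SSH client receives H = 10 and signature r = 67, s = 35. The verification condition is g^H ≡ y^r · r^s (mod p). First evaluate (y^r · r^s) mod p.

8

30^2 = 900 ≡ 27
30^4 ≡ 27^2 = 729 ≡ 50
30^8 ≡ 50^2 = 2500 ≡ 75
30^16 ≡ 75^2 = 5625 ≡ 96
30^32 ≡ 96^2 = 9216 ≡ 1
30^64 ≡ 1^2 = 1
67 = 64 + 2 + 1, so 30^67 ≡ 1·27·30 ≡ 34 (mod 97)
67^2 = 4489 ≡ 27
67^4 ≡ 27^2 = 729 ≡ 50
67^8 ≡ 50^2 = 2500 ≡ 75
67^16 ≡ 75^2 = 5625 ≡ 96
67^32 ≡ 96^2 = 9216 ≡ 1
35 = 32 + 2 + 1, so 67^35 ≡ 1·27·67 ≡ 63 (mod 97)
y^r · r^s ≡ 34·63 = 2142 ≡ 8 (mod 97)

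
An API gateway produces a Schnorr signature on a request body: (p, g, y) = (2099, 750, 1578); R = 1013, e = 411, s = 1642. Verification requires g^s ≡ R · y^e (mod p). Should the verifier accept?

g^s mod p:
750^2 = 562500 ≡ 2067
750^4 ≡ 2067^2 = 4272489 ≡ 1024
750^8 ≡ 1024^2 = 1048576 ≡ 1175
750^16 ≡ 1175^2 = 1380625 ≡ 1582
750^32 ≡ 1582^2 = 2502724 ≡ 716
750^64 ≡ 716^2 = 512656 ≡ 500
750^128 ≡ 500^2 = 250000 ≡ 219
750^256 ≡ 219^2 = 47961 ≡ 1783
750^512 ≡ 1783^2 = 3179089 ≡ 1203
750^1024 ≡ 1203^2 = 1447209 ≡ 998
1642 = 1024 + 512 + 64 + 32 + 8 + 2, so 750^1642 ≡ 998·1203·500·716·1175·2067 ≡ 1590 (mod 2099)
R · y^e mod p:
1578^2 = 2490084 ≡ 670
1578^4 ≡ 670^2 = 448900 ≡ 1813
1578^8 ≡ 1813^2 = 3286969 ≡ 2034
1578^16 ≡ 2034^2 = 4137156 ≡ 27
1578^32 ≡ 27^2 = 729
1578^64 ≡ 729^2 = 531441 ≡ 394
1578^128 ≡ 394^2 = 155236 ≡ 2009
1578^256 ≡ 2009^2 = 4036081 ≡ 1803
411 = 256 + 128 + 16 + 8 + 2 + 1, so 1578^411 ≡ 1803·2009·27·2034·670·1578 ≡ 886 (mod 2099)
1013·886 = 897518 ≡ 1245 (mod 2099)
1590 ≠ 1245; the check fails.

reject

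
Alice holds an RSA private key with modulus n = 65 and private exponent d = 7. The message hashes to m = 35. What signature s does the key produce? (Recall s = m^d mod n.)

Squares mod 65: m^1≡35, m^2≡55, m^4≡35
7 = 4 + 2 + 1, so m^7 ≡ 35·55·35 ≡ 35 (mod 65)

35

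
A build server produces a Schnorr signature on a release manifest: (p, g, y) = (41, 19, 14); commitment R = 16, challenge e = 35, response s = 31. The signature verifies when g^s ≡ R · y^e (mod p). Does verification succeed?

g^s mod p:
Squares mod 41: 19^1≡19, 19^2≡33, 19^4≡23, 19^8≡37, 19^16≡16
31 = 16 + 8 + 4 + 2 + 1, so 19^31 ≡ 16·37·23·33·19 ≡ 7 (mod 41)
R · y^e mod p:
Squares mod 41: 14^1≡14, 14^2≡32, 14^4≡40, 14^8≡1, 14^16≡1, 14^32≡1
35 = 32 + 2 + 1, so 14^35 ≡ 1·32·14 ≡ 38 (mod 41)
16·38 = 608 ≡ 34 (mod 41)
7 ≠ 34; the check fails.

fails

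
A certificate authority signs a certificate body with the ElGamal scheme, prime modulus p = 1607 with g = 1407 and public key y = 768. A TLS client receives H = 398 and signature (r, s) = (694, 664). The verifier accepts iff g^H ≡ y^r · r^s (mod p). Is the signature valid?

valid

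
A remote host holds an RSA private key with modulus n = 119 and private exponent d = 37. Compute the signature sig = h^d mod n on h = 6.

Squares mod 119: h^1≡6, h^2≡36, h^4≡106, h^8≡50, h^16≡1, h^32≡1
37 = 32 + 4 + 1, so h^37 ≡ 1·106·6 ≡ 41 (mod 119)

41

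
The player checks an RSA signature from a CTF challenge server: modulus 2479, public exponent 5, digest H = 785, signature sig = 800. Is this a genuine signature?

sig^2 ≡ 800^2 = 640000 ≡ 418
sig^4 ≡ 418^2 = 174724 ≡ 1194
5 = 4 + 1, so sig^5 ≡ 1194·800 ≡ 785 (mod 2479)
Since 785 equals the digest 785, verification succeeds.

genuine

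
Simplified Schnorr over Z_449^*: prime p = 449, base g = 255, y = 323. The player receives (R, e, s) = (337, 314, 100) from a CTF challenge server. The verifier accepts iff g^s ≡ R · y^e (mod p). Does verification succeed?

g^s mod p:
Squares mod 449: 255^1≡255, 255^2≡369, 255^4≡114, 255^8≡424, 255^16≡176, 255^32≡444, 255^64≡25
100 = 64 + 32 + 4, so 255^100 ≡ 25·444·114 ≡ 118 (mod 449)
R · y^e mod p:
Squares mod 449: 323^1≡323, 323^2≡161, 323^4≡328, 323^8≡273, 323^16≡444, 323^32≡25, 323^64≡176, 323^128≡444, 323^256≡25
314 = 256 + 32 + 16 + 8 + 2, so 323^314 ≡ 25·25·444·273·161 ≡ 16 (mod 449)
337·16 = 5392 ≡ 4 (mod 449)
118 ≠ 4; the check fails.

fails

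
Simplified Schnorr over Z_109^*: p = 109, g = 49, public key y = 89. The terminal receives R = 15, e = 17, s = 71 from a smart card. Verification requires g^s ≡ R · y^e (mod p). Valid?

yes

g^s mod p:
49^2 = 2401 ≡ 3
49^4 ≡ 3^2 = 9
49^8 ≡ 9^2 = 81
49^16 ≡ 81^2 = 6561 ≡ 21
49^32 ≡ 21^2 = 441 ≡ 5
49^64 ≡ 5^2 = 25
71 = 64 + 4 + 2 + 1, so 49^71 ≡ 25·9·3·49 ≡ 48 (mod 109)
R · y^e mod p:
89^2 = 7921 ≡ 73
89^4 ≡ 73^2 = 5329 ≡ 97
89^8 ≡ 97^2 = 9409 ≡ 35
89^16 ≡ 35^2 = 1225 ≡ 26
17 = 16 + 1, so 89^17 ≡ 26·89 ≡ 25 (mod 109)
15·25 = 375 ≡ 48 (mod 109)
48 ≡ 48 (mod 109); signature holds.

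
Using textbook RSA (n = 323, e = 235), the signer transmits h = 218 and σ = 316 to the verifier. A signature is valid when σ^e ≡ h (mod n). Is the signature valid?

invalid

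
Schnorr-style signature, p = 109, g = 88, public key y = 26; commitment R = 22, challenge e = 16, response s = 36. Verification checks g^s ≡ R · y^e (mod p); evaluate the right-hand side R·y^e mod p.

45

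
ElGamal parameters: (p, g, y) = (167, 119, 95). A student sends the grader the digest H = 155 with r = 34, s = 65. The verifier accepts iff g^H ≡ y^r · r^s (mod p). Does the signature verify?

does not verify

Left side g^H mod p:
119^2 = 14161 ≡ 133
119^4 ≡ 133^2 = 17689 ≡ 154
119^8 ≡ 154^2 = 23716 ≡ 2
119^16 ≡ 2^2 = 4
119^32 ≡ 4^2 = 16
119^64 ≡ 16^2 = 256 ≡ 89
119^128 ≡ 89^2 = 7921 ≡ 72
155 = 128 + 16 + 8 + 2 + 1, so 119^155 ≡ 72·4·2·133·119 ≡ 156 (mod 167)
Right side y^r · r^s mod p:
95^2 = 9025 ≡ 7
95^4 ≡ 7^2 = 49
95^8 ≡ 49^2 = 2401 ≡ 63
95^16 ≡ 63^2 = 3969 ≡ 128
95^32 ≡ 128^2 = 16384 ≡ 18
34 = 32 + 2, so 95^34 ≡ 18·7 ≡ 126 (mod 167)
34^2 = 1156 ≡ 154
34^4 ≡ 154^2 = 23716 ≡ 2
34^8 ≡ 2^2 = 4
34^16 ≡ 4^2 = 16
34^32 ≡ 16^2 = 256 ≡ 89
34^64 ≡ 89^2 = 7921 ≡ 72
65 = 64 + 1, so 34^65 ≡ 72·34 ≡ 110 (mod 167)
126·110 = 13860 ≡ 166 (mod 167)
156 ≠ 166, so verification fails.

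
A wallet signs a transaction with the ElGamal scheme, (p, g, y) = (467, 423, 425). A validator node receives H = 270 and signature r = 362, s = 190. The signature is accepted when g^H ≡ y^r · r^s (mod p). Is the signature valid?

valid

Left side g^H mod p:
423^2 = 178929 ≡ 68
423^4 ≡ 68^2 = 4624 ≡ 421
423^8 ≡ 421^2 = 177241 ≡ 248
423^16 ≡ 248^2 = 61504 ≡ 327
423^32 ≡ 327^2 = 106929 ≡ 453
423^64 ≡ 453^2 = 205209 ≡ 196
423^128 ≡ 196^2 = 38416 ≡ 122
423^256 ≡ 122^2 = 14884 ≡ 407
270 = 256 + 8 + 4 + 2, so 423^270 ≡ 407·248·421·68 ≡ 151 (mod 467)
Right side y^r · r^s mod p:
425^2 = 180625 ≡ 363
425^4 ≡ 363^2 = 131769 ≡ 75
425^8 ≡ 75^2 = 5625 ≡ 21
425^16 ≡ 21^2 = 441
425^32 ≡ 441^2 = 194481 ≡ 209
425^64 ≡ 209^2 = 43681 ≡ 250
425^128 ≡ 250^2 = 62500 ≡ 389
425^256 ≡ 389^2 = 151321 ≡ 13
362 = 256 + 64 + 32 + 8 + 2, so 425^362 ≡ 13·250·209·21·363 ≡ 7 (mod 467)
362^2 = 131044 ≡ 284
362^4 ≡ 284^2 = 80656 ≡ 332
362^8 ≡ 332^2 = 110224 ≡ 12
362^16 ≡ 12^2 = 144
362^32 ≡ 144^2 = 20736 ≡ 188
362^64 ≡ 188^2 = 35344 ≡ 319
362^128 ≡ 319^2 = 101761 ≡ 422
190 = 128 + 32 + 16 + 8 + 4 + 2, so 362^190 ≡ 422·188·144·12·332·284 ≡ 155 (mod 467)
7·155 = 1085 ≡ 151 (mod 467)
151 ≡ 151 (mod 467), so the signature is genuine.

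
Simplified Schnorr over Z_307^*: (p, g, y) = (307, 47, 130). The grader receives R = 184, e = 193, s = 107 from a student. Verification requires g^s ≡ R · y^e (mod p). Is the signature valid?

valid

g^s mod p:
47^2 = 2209 ≡ 60
47^4 ≡ 60^2 = 3600 ≡ 223
47^8 ≡ 223^2 = 49729 ≡ 302
47^16 ≡ 302^2 = 91204 ≡ 25
47^32 ≡ 25^2 = 625 ≡ 11
47^64 ≡ 11^2 = 121
107 = 64 + 32 + 8 + 2 + 1, so 47^107 ≡ 121·11·302·60·47 ≡ 117 (mod 307)
R · y^e mod p:
130^2 = 16900 ≡ 15
130^4 ≡ 15^2 = 225
130^8 ≡ 225^2 = 50625 ≡ 277
130^16 ≡ 277^2 = 76729 ≡ 286
130^32 ≡ 286^2 = 81796 ≡ 134
130^64 ≡ 134^2 = 17956 ≡ 150
130^128 ≡ 150^2 = 22500 ≡ 89
193 = 128 + 64 + 1, so 130^193 ≡ 89·150·130 ≡ 29 (mod 307)
184·29 = 5336 ≡ 117 (mod 307)
117 ≡ 117 (mod 307); signature holds.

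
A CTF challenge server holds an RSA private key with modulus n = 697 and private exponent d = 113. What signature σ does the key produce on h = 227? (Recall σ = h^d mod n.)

Squares mod 697: h^1≡227, h^2≡648, h^4≡310, h^8≡611, h^16≡426, h^32≡256, h^64≡18
113 = 64 + 32 + 16 + 1, so h^113 ≡ 18·256·426·227 ≡ 261 (mod 697)

261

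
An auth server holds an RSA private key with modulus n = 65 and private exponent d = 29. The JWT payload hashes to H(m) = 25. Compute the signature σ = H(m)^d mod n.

25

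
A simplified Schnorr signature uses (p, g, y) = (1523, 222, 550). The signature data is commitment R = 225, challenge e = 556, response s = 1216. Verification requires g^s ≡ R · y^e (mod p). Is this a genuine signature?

genuine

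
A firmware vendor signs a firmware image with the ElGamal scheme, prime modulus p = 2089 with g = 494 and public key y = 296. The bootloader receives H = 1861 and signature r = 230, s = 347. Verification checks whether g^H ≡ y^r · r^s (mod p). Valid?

Left side g^H mod p:
494^2 = 244036 ≡ 1712
494^4 ≡ 1712^2 = 2930944 ≡ 77
494^8 ≡ 77^2 = 5929 ≡ 1751
494^16 ≡ 1751^2 = 3066001 ≡ 1438
494^32 ≡ 1438^2 = 2067844 ≡ 1823
494^64 ≡ 1823^2 = 3323329 ≡ 1819
494^128 ≡ 1819^2 = 3308761 ≡ 1874
494^256 ≡ 1874^2 = 3511876 ≡ 267
494^512 ≡ 267^2 = 71289 ≡ 263
494^1024 ≡ 263^2 = 69169 ≡ 232
1861 = 1024 + 512 + 256 + 64 + 4 + 1, so 494^1861 ≡ 232·263·267·1819·77·494 ≡ 1249 (mod 2089)
Right side y^r · r^s mod p:
296^2 = 87616 ≡ 1967
296^4 ≡ 1967^2 = 3869089 ≡ 261
296^8 ≡ 261^2 = 68121 ≡ 1273
296^16 ≡ 1273^2 = 1620529 ≡ 1554
296^32 ≡ 1554^2 = 2414916 ≡ 32
296^64 ≡ 32^2 = 1024
296^128 ≡ 1024^2 = 1048576 ≡ 1987
230 = 128 + 64 + 32 + 4 + 2, so 296^230 ≡ 1987·1024·32·261·1967 ≡ 976 (mod 2089)
230^2 = 52900 ≡ 675
230^4 ≡ 675^2 = 455625 ≡ 223
230^8 ≡ 223^2 = 49729 ≡ 1682
230^16 ≡ 1682^2 = 2829124 ≡ 618
230^32 ≡ 618^2 = 381924 ≡ 1726
230^64 ≡ 1726^2 = 2979076 ≡ 162
230^128 ≡ 162^2 = 26244 ≡ 1176
230^256 ≡ 1176^2 = 1382976 ≡ 58
347 = 256 + 64 + 16 + 8 + 2 + 1, so 230^347 ≡ 58·162·618·1682·675·230 ≡ 158 (mod 2089)
976·158 = 154208 ≡ 1711 (mod 2089)
1249 ≠ 1711, so verification fails.

no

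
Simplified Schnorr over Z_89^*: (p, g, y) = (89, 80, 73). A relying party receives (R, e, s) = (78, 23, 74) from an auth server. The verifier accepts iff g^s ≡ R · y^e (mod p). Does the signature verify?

g^s mod p:
Squares mod 89: 80^1≡80, 80^2≡81, 80^4≡64, 80^8≡2, 80^16≡4, 80^32≡16, 80^64≡78
74 = 64 + 8 + 2, so 80^74 ≡ 78·2·81 ≡ 87 (mod 89)
R · y^e mod p:
Squares mod 89: 73^1≡73, 73^2≡78, 73^4≡32, 73^8≡45, 73^16≡67
23 = 16 + 4 + 2 + 1, so 73^23 ≡ 67·32·78·73 ≡ 73 (mod 89)
78·73 = 5694 ≡ 87 (mod 89)
87 ≡ 87 (mod 89); signature holds.

verifies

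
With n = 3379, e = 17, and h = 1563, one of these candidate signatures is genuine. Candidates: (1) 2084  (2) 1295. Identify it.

2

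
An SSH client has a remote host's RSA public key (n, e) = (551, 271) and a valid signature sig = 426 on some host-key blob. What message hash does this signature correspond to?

198

Squares mod 551: sig^1≡426, sig^2≡197, sig^4≡239, sig^8≡368, sig^16≡429, sig^32≡7, sig^64≡49, sig^128≡197, sig^256≡239
271 = 256 + 8 + 4 + 2 + 1, so sig^271 ≡ 239·368·239·197·426 ≡ 198 (mod 551)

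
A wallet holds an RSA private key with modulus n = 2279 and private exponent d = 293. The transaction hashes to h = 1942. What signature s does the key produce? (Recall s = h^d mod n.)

80

h^293 mod 2279 = 80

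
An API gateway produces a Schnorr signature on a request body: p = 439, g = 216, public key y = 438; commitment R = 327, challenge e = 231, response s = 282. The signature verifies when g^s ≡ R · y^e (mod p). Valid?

g^s mod p:
216^2 = 46656 ≡ 122
216^4 ≡ 122^2 = 14884 ≡ 397
216^8 ≡ 397^2 = 157609 ≡ 8
216^16 ≡ 8^2 = 64
216^32 ≡ 64^2 = 4096 ≡ 145
216^64 ≡ 145^2 = 21025 ≡ 392
216^128 ≡ 392^2 = 153664 ≡ 14
216^256 ≡ 14^2 = 196
282 = 256 + 16 + 8 + 2, so 216^282 ≡ 196·64·8·122 ≡ 112 (mod 439)
R · y^e mod p:
438^2 = 191844 ≡ 1
438^4 ≡ 1^2 = 1
438^8 ≡ 1^2 = 1
438^16 ≡ 1^2 = 1
438^32 ≡ 1^2 = 1
438^64 ≡ 1^2 = 1
438^128 ≡ 1^2 = 1
231 = 128 + 64 + 32 + 4 + 2 + 1, so 438^231 ≡ 1·1·1·1·1·438 ≡ 438 (mod 439)
327·438 = 143226 ≡ 112 (mod 439)
112 ≡ 112 (mod 439); signature holds.

yes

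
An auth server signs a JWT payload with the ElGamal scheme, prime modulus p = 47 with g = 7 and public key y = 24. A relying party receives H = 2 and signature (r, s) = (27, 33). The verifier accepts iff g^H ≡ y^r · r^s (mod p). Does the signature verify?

Left side g^H mod p:
7^2 mod 47 = 2
Right side y^r · r^s mod p:
24^27 mod 47 = 3
27^33 mod 47 = 25
3·25 = 75 ≡ 28 (mod 47)
2 ≠ 28, so verification fails.

does not verify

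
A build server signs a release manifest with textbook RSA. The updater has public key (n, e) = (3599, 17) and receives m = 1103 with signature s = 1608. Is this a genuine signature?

s^17 mod 3599 = 2985
s^17 mod 3599 = 2985, but m = 1103.

forged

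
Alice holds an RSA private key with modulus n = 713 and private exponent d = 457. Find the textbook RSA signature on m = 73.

416

m^457 mod 713 = 416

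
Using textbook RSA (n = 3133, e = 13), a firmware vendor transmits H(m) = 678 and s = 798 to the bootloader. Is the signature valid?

invalid

Squares mod 3133: s^1≡798, s^2≡805, s^4≡2627, s^8≡2263
13 = 8 + 4 + 1, so s^13 ≡ 2263·2627·798 ≡ 1669 (mod 3133)
s^13 mod 3133 = 1669, but H(m) = 678.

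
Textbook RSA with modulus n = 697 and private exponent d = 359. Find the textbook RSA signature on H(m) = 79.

683

(H(m))^2 ≡ 79^2 = 6241 ≡ 665
(H(m))^4 ≡ 665^2 = 442225 ≡ 327
(H(m))^8 ≡ 327^2 = 106929 ≡ 288
(H(m))^16 ≡ 288^2 = 82944 ≡ 1
(H(m))^32 ≡ 1^2 = 1
(H(m))^64 ≡ 1^2 = 1
(H(m))^128 ≡ 1^2 = 1
(H(m))^256 ≡ 1^2 = 1
359 = 256 + 64 + 32 + 4 + 2 + 1, so (H(m))^359 ≡ 1·1·1·327·665·79 ≡ 683 (mod 697)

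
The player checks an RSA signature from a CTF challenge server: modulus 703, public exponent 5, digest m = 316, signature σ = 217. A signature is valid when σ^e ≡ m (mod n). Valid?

yes

σ^2 ≡ 217^2 = 47089 ≡ 691
σ^4 ≡ 691^2 = 477481 ≡ 144
5 = 4 + 1, so σ^5 ≡ 144·217 ≡ 316 (mod 703)
Since 316 equals the digest 316, verification succeeds.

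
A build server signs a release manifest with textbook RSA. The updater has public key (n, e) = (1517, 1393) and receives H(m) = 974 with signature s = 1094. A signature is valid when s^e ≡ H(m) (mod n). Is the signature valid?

invalid

s^2 ≡ 1094^2 = 1196836 ≡ 1440
s^4 ≡ 1440^2 = 2073600 ≡ 1378
s^8 ≡ 1378^2 = 1898884 ≡ 1117
s^16 ≡ 1117^2 = 1247689 ≡ 715
s^32 ≡ 715^2 = 511225 ≡ 1513
s^64 ≡ 1513^2 = 2289169 ≡ 16
s^128 ≡ 16^2 = 256
s^256 ≡ 256^2 = 65536 ≡ 305
s^512 ≡ 305^2 = 93025 ≡ 488
s^1024 ≡ 488^2 = 238144 ≡ 1492
1393 = 1024 + 256 + 64 + 32 + 16 + 1, so s^1393 ≡ 1492·305·16·1513·715·1094 ≡ 913 (mod 1517)
s^1393 mod 1517 = 913, but H(m) = 974.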